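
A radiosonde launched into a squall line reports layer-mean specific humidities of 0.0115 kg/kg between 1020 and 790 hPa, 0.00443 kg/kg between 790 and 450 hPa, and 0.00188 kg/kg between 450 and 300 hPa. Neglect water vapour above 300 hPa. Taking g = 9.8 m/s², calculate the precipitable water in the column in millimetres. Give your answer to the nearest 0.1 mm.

Precipitable water is the column-integrated vapour mass per unit area: PW = (1/g) Σ q̄ Δp, with q in kg/kg and Δp in Pa (1 kg/m² of water = 1 mm).
Layer 1020–790 hPa: Δp = 230 hPa = 23000 Pa, q̄ = 0.0115 kg/kg → 0.0115 × 23000 / 9.8 = 26.99 mm
Layer 790–450 hPa: Δp = 340 hPa = 34000 Pa, q̄ = 0.00443 kg/kg → 0.00443 × 34000 / 9.8 = 15.37 mm
Layer 450–300 hPa: Δp = 150 hPa = 15000 Pa, q̄ = 0.00188 kg/kg → 0.00188 × 15000 / 9.8 = 2.88 mm
PW = 26.99 + 15.37 + 2.88 = 45.24 ≈ 45.2 mm.

PW ≈ 45.2 mm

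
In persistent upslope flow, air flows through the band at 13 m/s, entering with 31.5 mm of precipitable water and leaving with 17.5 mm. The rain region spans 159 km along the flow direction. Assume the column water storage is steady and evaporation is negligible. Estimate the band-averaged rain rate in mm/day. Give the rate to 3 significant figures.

R ≈ 98.9 mm/day

Column moisture flux per unit crosswind length is F = V × PW.
Inflow: F_in = 13 × 31.5 = 409.5 mm·m/s
Outflow: F_out = 13 × 17.5 = 227.5 mm·m/s
Steady-state rate R = (F_in − F_out)/L = (409.5 − 227.5) / 159000 m = 1.145e-03 mm/s.
R = 1.145e-03 × 3600 × 24 = 98.9 mm/day.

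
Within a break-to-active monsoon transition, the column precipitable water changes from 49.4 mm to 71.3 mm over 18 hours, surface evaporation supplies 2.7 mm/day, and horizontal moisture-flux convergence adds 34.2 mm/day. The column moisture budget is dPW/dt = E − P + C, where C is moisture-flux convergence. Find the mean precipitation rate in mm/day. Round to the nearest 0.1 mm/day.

dPW/dt = (71.3 − 49.4) mm / (18/24 day) = +29.200 mm/day.
P = E + C − dPW/dt = 2.7 + (34.2) − (+29.200) = 7.7 mm/day.

P ≈ 7.7 mm/day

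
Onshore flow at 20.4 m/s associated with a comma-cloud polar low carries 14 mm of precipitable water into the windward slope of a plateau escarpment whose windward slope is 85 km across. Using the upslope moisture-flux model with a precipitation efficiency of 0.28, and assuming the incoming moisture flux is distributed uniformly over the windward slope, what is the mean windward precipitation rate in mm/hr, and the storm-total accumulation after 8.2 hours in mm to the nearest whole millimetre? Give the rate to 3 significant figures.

Incoming column moisture flux per unit ridge length: F = V × PW = 20.4 × 14 = 285.6 mm·m/s.
Spread over the 85 km slope with efficiency ε = 0.28: R = ε·F/W = 0.28 × 285.6 / 85000 m = 9.408e-04 mm/s.
R = 9.408e-04 × 3600 = 3.39 mm/hr.
Over 8.2 h: total = 3.39 × 8.2 = 27.798 ≈ 28 mm.

R ≈ 3.39 mm/hr; total ≈ 28 mm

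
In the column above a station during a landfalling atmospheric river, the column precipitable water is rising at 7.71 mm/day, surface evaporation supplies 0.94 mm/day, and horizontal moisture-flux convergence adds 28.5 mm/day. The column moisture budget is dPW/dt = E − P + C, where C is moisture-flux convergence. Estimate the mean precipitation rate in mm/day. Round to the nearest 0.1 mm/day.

dPW/dt = +7.71 mm/day.
P = E + C − dPW/dt = 0.94 + (28.5) − (+7.71) = 21.7 mm/day.

P ≈ 21.7 mm/day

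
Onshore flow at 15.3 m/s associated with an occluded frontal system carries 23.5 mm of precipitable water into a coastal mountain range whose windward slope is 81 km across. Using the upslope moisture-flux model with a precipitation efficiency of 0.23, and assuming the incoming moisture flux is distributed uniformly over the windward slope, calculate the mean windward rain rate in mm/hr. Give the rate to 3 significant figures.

R ≈ 3.68 mm/hr

Incoming column moisture flux per unit ridge length: F = V × PW = 15.3 × 23.5 = 359.55 mm·m/s.
Spread over the 81 km slope with efficiency ε = 0.23: R = ε·F/W = 0.23 × 359.55 / 81000 m = 1.021e-03 mm/s.
R = 1.021e-03 × 3600 = 3.68 mm/hr.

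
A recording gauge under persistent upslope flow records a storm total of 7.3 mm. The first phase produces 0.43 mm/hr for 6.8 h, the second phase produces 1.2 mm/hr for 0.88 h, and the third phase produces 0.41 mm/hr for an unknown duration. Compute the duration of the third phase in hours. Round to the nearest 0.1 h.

Known phases: 0.43 × 6.8 + 1.2 × 0.88 = 2.924 + 1.056 = 3.98 mm.
Remaining depth = 7.3 − 3.98 = 3.32 mm.
Duration = 3.32 / 0.41 = 8.1 h.

duration ≈ 8.1 h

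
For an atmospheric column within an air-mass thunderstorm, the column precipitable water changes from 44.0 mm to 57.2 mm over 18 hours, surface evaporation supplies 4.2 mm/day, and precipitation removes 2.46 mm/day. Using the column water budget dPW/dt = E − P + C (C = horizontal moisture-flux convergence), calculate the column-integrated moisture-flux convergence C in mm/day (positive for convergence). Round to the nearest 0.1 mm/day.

C ≈ 15.9 mm/day

dPW/dt = (57.2 − 44.0) mm / (18/24 day) = +17.600 mm/day.
C = dPW/dt − E + P = (+17.600) − 4.2 + 2.46 = 15.9 mm/day.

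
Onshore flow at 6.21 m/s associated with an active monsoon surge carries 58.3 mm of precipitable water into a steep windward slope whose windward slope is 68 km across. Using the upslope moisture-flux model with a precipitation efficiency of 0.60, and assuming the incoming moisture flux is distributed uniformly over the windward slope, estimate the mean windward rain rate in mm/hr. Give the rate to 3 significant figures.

R ≈ 11.5 mm/hr

Incoming column moisture flux per unit ridge length: F = V × PW = 6.21 × 58.3 = 362.043 mm·m/s.
Spread over the 68 km slope with efficiency ε = 0.60: R = ε·F/W = 0.60 × 362.043 / 68000 m = 3.194e-03 mm/s.
R = 3.194e-03 × 3600 = 11.5 mm/hr.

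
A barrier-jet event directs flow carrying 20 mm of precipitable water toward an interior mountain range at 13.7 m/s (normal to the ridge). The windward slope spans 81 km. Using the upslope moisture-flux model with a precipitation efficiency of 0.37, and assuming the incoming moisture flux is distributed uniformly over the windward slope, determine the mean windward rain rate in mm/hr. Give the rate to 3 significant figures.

R ≈ 4.51 mm/hr

Incoming column moisture flux per unit ridge length: F = V × PW = 13.7 × 20 = 274 mm·m/s.
Spread over the 81 km slope with efficiency ε = 0.37: R = ε·F/W = 0.37 × 274 / 81000 m = 1.252e-03 mm/s.
R = 1.252e-03 × 3600 = 4.51 mm/hr.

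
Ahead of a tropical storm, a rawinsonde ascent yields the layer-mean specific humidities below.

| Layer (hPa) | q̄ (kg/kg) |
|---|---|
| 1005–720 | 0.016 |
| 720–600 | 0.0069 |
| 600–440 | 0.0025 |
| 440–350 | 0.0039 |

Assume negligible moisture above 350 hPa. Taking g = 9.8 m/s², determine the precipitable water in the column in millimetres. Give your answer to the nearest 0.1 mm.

Precipitable water is the column-integrated vapour mass per unit area: PW = (1/g) Σ q̄ Δp, with q in kg/kg and Δp in Pa (1 kg/m² of water = 1 mm).
Layer 1005–720 hPa: Δp = 285 hPa = 28500 Pa, q̄ = 0.016 kg/kg → 0.016 × 28500 / 9.8 = 46.53 mm
Layer 720–600 hPa: Δp = 120 hPa = 12000 Pa, q̄ = 0.0069 kg/kg → 0.0069 × 12000 / 9.8 = 8.45 mm
Layer 600–440 hPa: Δp = 160 hPa = 16000 Pa, q̄ = 0.0025 kg/kg → 0.0025 × 16000 / 9.8 = 4.08 mm
Layer 440–350 hPa: Δp = 90 hPa = 9000 Pa, q̄ = 0.0039 kg/kg → 0.0039 × 9000 / 9.8 = 3.58 mm
PW = 46.53 + 8.45 + 4.08 + 3.58 = 62.64 ≈ 62.6 mm.

PW ≈ 62.6 mm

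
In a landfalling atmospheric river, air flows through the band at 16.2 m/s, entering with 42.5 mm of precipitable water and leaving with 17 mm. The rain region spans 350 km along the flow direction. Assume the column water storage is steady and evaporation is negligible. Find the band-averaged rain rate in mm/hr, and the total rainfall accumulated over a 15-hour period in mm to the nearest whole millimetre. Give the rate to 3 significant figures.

R ≈ 4.25 mm/hr; total ≈ 64 mm

Column moisture flux per unit crosswind length is F = V × PW.
Inflow: F_in = 16.2 × 42.5 = 688.5 mm·m/s
Outflow: F_out = 16.2 × 17 = 275.4 mm·m/s
Steady-state rate R = (F_in − F_out)/L = (688.5 − 275.4) / 350000 m = 1.180e-03 mm/s.
R = 1.180e-03 × 3600 = 4.25 mm/hr.
Over 15 h: total = 4.25 × 15 = 63.75 ≈ 64 mm.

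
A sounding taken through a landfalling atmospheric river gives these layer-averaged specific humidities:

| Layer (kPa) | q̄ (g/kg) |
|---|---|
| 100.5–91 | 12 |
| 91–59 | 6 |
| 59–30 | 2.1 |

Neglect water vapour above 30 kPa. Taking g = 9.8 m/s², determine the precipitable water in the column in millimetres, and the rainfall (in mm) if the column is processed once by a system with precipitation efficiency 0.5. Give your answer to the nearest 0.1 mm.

Precipitable water is the column-integrated vapour mass per unit area: PW = (1/g) Σ q̄ Δp, with q in kg/kg and Δp in Pa (1 kg/m² of water = 1 mm).
Layer 100.5–91 kPa: Δp = 95 hPa = 9500 Pa, q̄ = 0.012 kg/kg → 0.012 × 9500 / 9.8 = 11.63 mm
Layer 91–59 kPa: Δp = 320 hPa = 32000 Pa, q̄ = 0.006 kg/kg → 0.006 × 32000 / 9.8 = 19.59 mm
Layer 59–30 kPa: Δp = 290 hPa = 29000 Pa, q̄ = 0.0021 kg/kg → 0.0021 × 29000 / 9.8 = 6.21 mm
PW = 11.63 + 19.59 + 6.21 = 37.43 ≈ 37.4 mm.
Rainfall = ε × PW = 0.5 × 37.4 = 18.7 mm.

PW ≈ 37.4 mm; rainfall ≈ 18.7 mm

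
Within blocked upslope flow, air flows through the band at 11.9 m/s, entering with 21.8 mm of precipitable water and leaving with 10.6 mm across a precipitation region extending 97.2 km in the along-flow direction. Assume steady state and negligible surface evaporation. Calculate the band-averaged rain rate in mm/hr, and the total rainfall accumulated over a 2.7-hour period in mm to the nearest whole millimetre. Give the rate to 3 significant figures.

R ≈ 4.94 mm/hr; total ≈ 13 mm

Column moisture flux per unit crosswind length is F = V × PW.
Inflow: F_in = 11.9 × 21.8 = 259.42 mm·m/s
Outflow: F_out = 11.9 × 10.6 = 126.14 mm·m/s
Steady-state rate R = (F_in − F_out)/L = (259.42 − 126.14) / 97200 m = 1.371e-03 mm/s.
R = 1.371e-03 × 3600 = 4.94 mm/hr.
Over 2.7 h: total = 4.94 × 2.7 = 13.338 ≈ 13 mm.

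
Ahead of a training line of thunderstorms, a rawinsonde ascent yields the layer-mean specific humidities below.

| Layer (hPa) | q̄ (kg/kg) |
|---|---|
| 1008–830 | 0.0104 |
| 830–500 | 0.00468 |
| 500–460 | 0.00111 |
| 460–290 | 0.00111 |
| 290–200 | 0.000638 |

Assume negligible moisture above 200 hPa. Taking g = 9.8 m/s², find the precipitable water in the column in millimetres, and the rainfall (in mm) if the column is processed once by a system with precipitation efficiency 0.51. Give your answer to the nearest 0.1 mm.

Precipitable water is the column-integrated vapour mass per unit area: PW = (1/g) Σ q̄ Δp, with q in kg/kg and Δp in Pa (1 kg/m² of water = 1 mm).
Layer 1008–830 hPa: Δp = 178 hPa = 17800 Pa, q̄ = 0.0104 kg/kg → 0.0104 × 17800 / 9.8 = 18.89 mm
Layer 830–500 hPa: Δp = 330 hPa = 33000 Pa, q̄ = 0.00468 kg/kg → 0.00468 × 33000 / 9.8 = 15.76 mm
Layer 500–460 hPa: Δp = 40 hPa = 4000 Pa, q̄ = 0.00111 kg/kg → 0.00111 × 4000 / 9.8 = 0.45 mm
Layer 460–290 hPa: Δp = 170 hPa = 17000 Pa, q̄ = 0.00111 kg/kg → 0.00111 × 17000 / 9.8 = 1.93 mm
Layer 290–200 hPa: Δp = 90 hPa = 9000 Pa, q̄ = 0.000638 kg/kg → 0.000638 × 9000 / 9.8 = 0.59 mm
PW = 18.89 + 15.76 + 0.45 + 1.93 + 0.59 = 37.62 ≈ 37.6 mm.
Rainfall = ε × PW = 0.51 × 37.6 = 19.2 mm.

PW ≈ 37.6 mm; rainfall ≈ 19.2 mm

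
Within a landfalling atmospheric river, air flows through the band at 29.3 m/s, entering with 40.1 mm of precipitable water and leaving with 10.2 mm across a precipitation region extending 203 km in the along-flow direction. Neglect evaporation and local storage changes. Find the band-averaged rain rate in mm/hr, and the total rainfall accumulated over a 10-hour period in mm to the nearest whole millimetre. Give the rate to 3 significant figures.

R ≈ 15.5 mm/hr; total ≈ 155 mm

Column moisture flux per unit crosswind length is F = V × PW.
Inflow: F_in = 29.3 × 40.1 = 1174.93 mm·m/s
Outflow: F_out = 29.3 × 10.2 = 298.86 mm·m/s
Steady-state rate R = (F_in − F_out)/L = (1174.93 − 298.86) / 203000 m = 4.316e-03 mm/s.
R = 4.316e-03 × 3600 = 15.5 mm/hr.
Over 10 h: total = 15.5 × 10 = 155 mm.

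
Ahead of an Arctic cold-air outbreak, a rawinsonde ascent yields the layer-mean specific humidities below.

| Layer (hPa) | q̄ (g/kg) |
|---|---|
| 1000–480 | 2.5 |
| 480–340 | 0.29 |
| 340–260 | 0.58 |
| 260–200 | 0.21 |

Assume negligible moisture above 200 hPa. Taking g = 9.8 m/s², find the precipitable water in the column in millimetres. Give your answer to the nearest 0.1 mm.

PW ≈ 14.3 mm

Precipitable water is the column-integrated vapour mass per unit area: PW = (1/g) Σ q̄ Δp, with q in kg/kg and Δp in Pa (1 kg/m² of water = 1 mm).
Layer 1000–480 hPa: Δp = 520 hPa = 52000 Pa, q̄ = 0.0025 kg/kg → 0.0025 × 52000 / 9.8 = 13.27 mm
Layer 480–340 hPa: Δp = 140 hPa = 14000 Pa, q̄ = 0.00029 kg/kg → 0.00029 × 14000 / 9.8 = 0.41 mm
Layer 340–260 hPa: Δp = 80 hPa = 8000 Pa, q̄ = 0.00058 kg/kg → 0.00058 × 8000 / 9.8 = 0.47 mm
Layer 260–200 hPa: Δp = 60 hPa = 6000 Pa, q̄ = 0.00021 kg/kg → 0.00021 × 6000 / 9.8 = 0.13 mm
PW = 13.27 + 0.41 + 0.47 + 0.13 = 14.28 ≈ 14.3 mm.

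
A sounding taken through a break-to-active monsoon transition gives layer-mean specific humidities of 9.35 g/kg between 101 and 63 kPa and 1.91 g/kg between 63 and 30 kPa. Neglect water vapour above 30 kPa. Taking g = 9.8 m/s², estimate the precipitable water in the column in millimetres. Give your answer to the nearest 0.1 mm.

Precipitable water is the column-integrated vapour mass per unit area: PW = (1/g) Σ q̄ Δp, with q in kg/kg and Δp in Pa (1 kg/m² of water = 1 mm).
Layer 101–63 kPa: Δp = 380 hPa = 38000 Pa, q̄ = 0.00935 kg/kg → 0.00935 × 38000 / 9.8 = 36.26 mm
Layer 63–30 kPa: Δp = 330 hPa = 33000 Pa, q̄ = 0.00191 kg/kg → 0.00191 × 33000 / 9.8 = 6.43 mm
PW = 36.26 + 6.43 = 42.69 ≈ 42.7 mm.

PW ≈ 42.7 mm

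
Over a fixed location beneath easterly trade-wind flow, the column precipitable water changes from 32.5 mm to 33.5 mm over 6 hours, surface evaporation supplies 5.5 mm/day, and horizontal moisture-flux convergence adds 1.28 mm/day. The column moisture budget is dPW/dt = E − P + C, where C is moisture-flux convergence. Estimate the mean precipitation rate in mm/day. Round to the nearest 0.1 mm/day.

P ≈ 2.8 mm/day

dPW/dt = (33.5 − 32.5) mm / (6/24 day) = +4.000 mm/day.
P = E + C − dPW/dt = 5.5 + (1.28) − (+4.000) = 2.8 mm/day.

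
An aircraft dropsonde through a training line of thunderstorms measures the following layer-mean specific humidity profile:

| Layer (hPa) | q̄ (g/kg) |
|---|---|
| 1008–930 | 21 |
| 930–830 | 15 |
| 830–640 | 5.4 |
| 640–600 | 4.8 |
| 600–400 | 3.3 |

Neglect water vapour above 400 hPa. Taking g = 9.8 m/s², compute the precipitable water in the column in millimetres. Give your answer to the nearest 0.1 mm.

PW ≈ 51.2 mm

Precipitable water is the column-integrated vapour mass per unit area: PW = (1/g) Σ q̄ Δp, with q in kg/kg and Δp in Pa (1 kg/m² of water = 1 mm).
Layer 1008–930 hPa: Δp = 78 hPa = 7800 Pa, q̄ = 0.021 kg/kg → 0.021 × 7800 / 9.8 = 16.71 mm
Layer 930–830 hPa: Δp = 100 hPa = 10000 Pa, q̄ = 0.015 kg/kg → 0.015 × 10000 / 9.8 = 15.31 mm
Layer 830–640 hPa: Δp = 190 hPa = 19000 Pa, q̄ = 0.0054 kg/kg → 0.0054 × 19000 / 9.8 = 10.47 mm
Layer 640–600 hPa: Δp = 40 hPa = 4000 Pa, q̄ = 0.0048 kg/kg → 0.0048 × 4000 / 9.8 = 1.96 mm
Layer 600–400 hPa: Δp = 200 hPa = 20000 Pa, q̄ = 0.0033 kg/kg → 0.0033 × 20000 / 9.8 = 6.73 mm
PW = 16.71 + 15.31 + 10.47 + 1.96 + 6.73 = 51.18 ≈ 51.2 mm.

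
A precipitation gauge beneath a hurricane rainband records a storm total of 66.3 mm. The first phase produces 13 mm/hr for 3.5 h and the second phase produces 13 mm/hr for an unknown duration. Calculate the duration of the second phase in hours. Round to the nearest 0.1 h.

duration ≈ 1.6 h

Known phases: 13 × 3.5 = 45.5 mm.
Remaining depth = 66.3 − 45.5 = 20.8 mm.
Duration = 20.8 / 13 = 1.6 h.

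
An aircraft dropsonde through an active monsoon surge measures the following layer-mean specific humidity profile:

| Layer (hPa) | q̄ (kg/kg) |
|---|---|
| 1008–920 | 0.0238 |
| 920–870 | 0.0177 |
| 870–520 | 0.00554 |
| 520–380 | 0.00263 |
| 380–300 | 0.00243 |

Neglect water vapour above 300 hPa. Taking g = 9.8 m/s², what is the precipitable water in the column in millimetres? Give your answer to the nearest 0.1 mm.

Precipitable water is the column-integrated vapour mass per unit area: PW = (1/g) Σ q̄ Δp, with q in kg/kg and Δp in Pa (1 kg/m² of water = 1 mm).
Layer 1008–920 hPa: Δp = 88 hPa = 8800 Pa, q̄ = 0.0238 kg/kg → 0.0238 × 8800 / 9.8 = 21.37 mm
Layer 920–870 hPa: Δp = 50 hPa = 5000 Pa, q̄ = 0.0177 kg/kg → 0.0177 × 5000 / 9.8 = 9.03 mm
Layer 870–520 hPa: Δp = 350 hPa = 35000 Pa, q̄ = 0.00554 kg/kg → 0.00554 × 35000 / 9.8 = 19.79 mm
Layer 520–380 hPa: Δp = 140 hPa = 14000 Pa, q̄ = 0.00263 kg/kg → 0.00263 × 14000 / 9.8 = 3.76 mm
Layer 380–300 hPa: Δp = 80 hPa = 8000 Pa, q̄ = 0.00243 kg/kg → 0.00243 × 8000 / 9.8 = 1.98 mm
PW = 21.37 + 9.03 + 19.79 + 3.76 + 1.98 = 55.93 ≈ 55.9 mm.

PW ≈ 55.9 mm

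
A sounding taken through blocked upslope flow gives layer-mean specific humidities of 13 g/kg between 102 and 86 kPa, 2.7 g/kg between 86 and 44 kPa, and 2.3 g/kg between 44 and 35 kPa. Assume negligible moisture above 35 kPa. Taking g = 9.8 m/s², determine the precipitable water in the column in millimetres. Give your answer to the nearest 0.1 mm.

Precipitable water is the column-integrated vapour mass per unit area: PW = (1/g) Σ q̄ Δp, with q in kg/kg and Δp in Pa (1 kg/m² of water = 1 mm).
Layer 102–86 kPa: Δp = 160 hPa = 16000 Pa, q̄ = 0.013 kg/kg → 0.013 × 16000 / 9.8 = 21.22 mm
Layer 86–44 kPa: Δp = 420 hPa = 42000 Pa, q̄ = 0.0027 kg/kg → 0.0027 × 42000 / 9.8 = 11.57 mm
Layer 44–35 kPa: Δp = 90 hPa = 9000 Pa, q̄ = 0.0023 kg/kg → 0.0023 × 9000 / 9.8 = 2.11 mm
PW = 21.22 + 11.57 + 2.11 = 34.90 ≈ 34.9 mm.

PW ≈ 34.9 mm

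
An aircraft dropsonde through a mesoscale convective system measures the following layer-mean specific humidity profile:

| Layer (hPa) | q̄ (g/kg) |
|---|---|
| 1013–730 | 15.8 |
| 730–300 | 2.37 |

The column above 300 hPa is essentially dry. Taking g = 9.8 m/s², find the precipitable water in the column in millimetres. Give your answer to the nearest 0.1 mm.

Precipitable water is the column-integrated vapour mass per unit area: PW = (1/g) Σ q̄ Δp, with q in kg/kg and Δp in Pa (1 kg/m² of water = 1 mm).
Layer 1013–730 hPa: Δp = 283 hPa = 28300 Pa, q̄ = 0.0158 kg/kg → 0.0158 × 28300 / 9.8 = 45.63 mm
Layer 730–300 hPa: Δp = 430 hPa = 43000 Pa, q̄ = 0.00237 kg/kg → 0.00237 × 43000 / 9.8 = 10.40 mm
PW = 45.63 + 10.40 = 56.03 ≈ 56.0 mm.

PW ≈ 56.0 mm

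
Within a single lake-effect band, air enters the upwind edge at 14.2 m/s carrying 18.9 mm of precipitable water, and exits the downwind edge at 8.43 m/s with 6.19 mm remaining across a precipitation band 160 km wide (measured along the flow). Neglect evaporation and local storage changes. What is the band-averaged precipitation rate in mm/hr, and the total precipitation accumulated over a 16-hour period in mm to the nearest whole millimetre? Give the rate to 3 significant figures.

Column moisture flux per unit crosswind length is F = V × PW.
Inflow: F_in = 14.2 × 18.9 = 268.38 mm·m/s
Outflow: F_out = 8.43 × 6.19 = 52.1817 mm·m/s
Steady-state rate R = (F_in − F_out)/L = (268.38 − 52.1817) / 160000 m = 1.351e-03 mm/s.
R = 1.351e-03 × 3600 = 4.86 mm/hr.
Over 16 h: total = 4.86 × 16 = 77.76 ≈ 78 mm.

R ≈ 4.86 mm/hr; total ≈ 78 mm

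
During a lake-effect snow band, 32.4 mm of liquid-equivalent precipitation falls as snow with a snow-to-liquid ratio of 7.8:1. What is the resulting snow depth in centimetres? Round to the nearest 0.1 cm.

snow depth ≈ 25.3 cm

Snow depth = liquid × ratio = 32.4 mm × 7.8 = 252.72 mm = 25.3 cm.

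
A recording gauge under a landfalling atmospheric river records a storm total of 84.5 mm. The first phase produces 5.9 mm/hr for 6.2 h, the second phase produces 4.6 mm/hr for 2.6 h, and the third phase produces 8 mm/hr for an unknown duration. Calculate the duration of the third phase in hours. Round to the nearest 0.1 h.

Known phases: 5.9 × 6.2 + 4.6 × 2.6 = 36.58 + 11.96 = 48.54 mm.
Remaining depth = 84.5 − 48.54 = 35.96 mm.
Duration = 35.96 / 8 = 4.5 h.

duration ≈ 4.5 h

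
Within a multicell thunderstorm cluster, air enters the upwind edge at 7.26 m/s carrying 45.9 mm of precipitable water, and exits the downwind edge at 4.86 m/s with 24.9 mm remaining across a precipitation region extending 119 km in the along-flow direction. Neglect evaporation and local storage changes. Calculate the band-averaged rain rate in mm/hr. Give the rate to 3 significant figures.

Column moisture flux per unit crosswind length is F = V × PW.
Inflow: F_in = 7.26 × 45.9 = 333.234 mm·m/s
Outflow: F_out = 4.86 × 24.9 = 121.014 mm·m/s
Steady-state rate R = (F_in − F_out)/L = (333.234 − 121.014) / 119000 m = 1.783e-03 mm/s.
R = 1.783e-03 × 3600 = 6.42 mm/hr.

R ≈ 6.42 mm/hr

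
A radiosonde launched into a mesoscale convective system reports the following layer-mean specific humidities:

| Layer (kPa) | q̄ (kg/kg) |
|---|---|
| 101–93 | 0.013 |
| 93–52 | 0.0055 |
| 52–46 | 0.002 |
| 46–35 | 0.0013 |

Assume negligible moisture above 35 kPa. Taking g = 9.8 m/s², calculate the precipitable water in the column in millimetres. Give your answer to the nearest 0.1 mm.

PW ≈ 36.3 mm

Precipitable water is the column-integrated vapour mass per unit area: PW = (1/g) Σ q̄ Δp, with q in kg/kg and Δp in Pa (1 kg/m² of water = 1 mm).
Layer 101–93 kPa: Δp = 80 hPa = 8000 Pa, q̄ = 0.013 kg/kg → 0.013 × 8000 / 9.8 = 10.61 mm
Layer 93–52 kPa: Δp = 410 hPa = 41000 Pa, q̄ = 0.0055 kg/kg → 0.0055 × 41000 / 9.8 = 23.01 mm
Layer 52–46 kPa: Δp = 60 hPa = 6000 Pa, q̄ = 0.002 kg/kg → 0.002 × 6000 / 9.8 = 1.22 mm
Layer 46–35 kPa: Δp = 110 hPa = 11000 Pa, q̄ = 0.0013 kg/kg → 0.0013 × 11000 / 9.8 = 1.46 mm
PW = 10.61 + 23.01 + 1.22 + 1.46 = 36.30 ≈ 36.3 mm.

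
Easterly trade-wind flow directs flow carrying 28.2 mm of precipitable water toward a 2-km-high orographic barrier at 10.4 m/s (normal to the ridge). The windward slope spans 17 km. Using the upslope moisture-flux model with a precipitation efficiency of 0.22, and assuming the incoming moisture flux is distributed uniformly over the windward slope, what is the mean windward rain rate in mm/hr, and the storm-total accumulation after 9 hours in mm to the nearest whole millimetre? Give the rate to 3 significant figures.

R ≈ 13.7 mm/hr; total ≈ 123 mm

Incoming column moisture flux per unit ridge length: F = V × PW = 10.4 × 28.2 = 293.28 mm·m/s.
Spread over the 17 km slope with efficiency ε = 0.22: R = ε·F/W = 0.22 × 293.28 / 17000 m = 3.795e-03 mm/s.
R = 3.795e-03 × 3600 = 13.7 mm/hr.
Over 9 h: total = 13.7 × 9 = 123.3 ≈ 123 mm.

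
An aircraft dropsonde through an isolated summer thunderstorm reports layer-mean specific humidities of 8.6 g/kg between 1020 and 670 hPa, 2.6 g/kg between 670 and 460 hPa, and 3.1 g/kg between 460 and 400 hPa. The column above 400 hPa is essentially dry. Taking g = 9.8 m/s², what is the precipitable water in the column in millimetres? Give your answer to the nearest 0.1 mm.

PW ≈ 38.2 mm

Precipitable water is the column-integrated vapour mass per unit area: PW = (1/g) Σ q̄ Δp, with q in kg/kg and Δp in Pa (1 kg/m² of water = 1 mm).
Layer 1020–670 hPa: Δp = 350 hPa = 35000 Pa, q̄ = 0.0086 kg/kg → 0.0086 × 35000 / 9.8 = 30.71 mm
Layer 670–460 hPa: Δp = 210 hPa = 21000 Pa, q̄ = 0.0026 kg/kg → 0.0026 × 21000 / 9.8 = 5.57 mm
Layer 460–400 hPa: Δp = 60 hPa = 6000 Pa, q̄ = 0.0031 kg/kg → 0.0031 × 6000 / 9.8 = 1.90 mm
PW = 30.71 + 5.57 + 1.90 = 38.18 ≈ 38.2 mm.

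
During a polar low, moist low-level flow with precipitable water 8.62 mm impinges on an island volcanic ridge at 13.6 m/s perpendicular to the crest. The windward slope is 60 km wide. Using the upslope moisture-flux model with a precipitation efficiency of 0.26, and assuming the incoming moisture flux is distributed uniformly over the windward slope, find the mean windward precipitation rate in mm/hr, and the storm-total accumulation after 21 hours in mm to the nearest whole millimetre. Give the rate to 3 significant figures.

Incoming column moisture flux per unit ridge length: F = V × PW = 13.6 × 8.62 = 117.232 mm·m/s.
Spread over the 60 km slope with efficiency ε = 0.26: R = ε·F/W = 0.26 × 117.232 / 60000 m = 5.080e-04 mm/s.
R = 5.080e-04 × 3600 = 1.83 mm/hr.
Over 21 h: total = 1.83 × 21 = 38.43 ≈ 38 mm.

R ≈ 1.83 mm/hr; total ≈ 38 mm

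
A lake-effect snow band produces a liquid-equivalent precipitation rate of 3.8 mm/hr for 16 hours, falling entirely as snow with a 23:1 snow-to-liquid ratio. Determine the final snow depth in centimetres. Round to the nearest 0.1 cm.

Liquid-equivalent depth = 3.8 × 16 = 60.8 mm.
Snow depth = 60.8 mm × 23 = 1398.4 mm = 139.8 cm.

snow depth ≈ 139.8 cm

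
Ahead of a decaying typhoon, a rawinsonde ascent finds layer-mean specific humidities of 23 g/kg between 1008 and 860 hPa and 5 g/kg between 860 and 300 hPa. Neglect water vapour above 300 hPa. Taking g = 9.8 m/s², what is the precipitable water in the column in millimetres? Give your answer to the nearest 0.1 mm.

Precipitable water is the column-integrated vapour mass per unit area: PW = (1/g) Σ q̄ Δp, with q in kg/kg and Δp in Pa (1 kg/m² of water = 1 mm).
Layer 1008–860 hPa: Δp = 148 hPa = 14800 Pa, q̄ = 0.023 kg/kg → 0.023 × 14800 / 9.8 = 34.73 mm
Layer 860–300 hPa: Δp = 560 hPa = 56000 Pa, q̄ = 0.005 kg/kg → 0.005 × 56000 / 9.8 = 28.57 mm
PW = 34.73 + 28.57 = 63.30 ≈ 63.3 mm.

PW ≈ 63.3 mm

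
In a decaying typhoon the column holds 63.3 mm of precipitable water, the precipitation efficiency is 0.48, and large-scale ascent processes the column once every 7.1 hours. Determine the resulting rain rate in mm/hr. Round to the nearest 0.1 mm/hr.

R ≈ 4.3 mm/hr

Each overturning extracts ε × PW = 0.48 × 63.3 = 30.384 mm.
Rate = ε·PW / τ = 30.384 / 7.1 h = 4.3 mm/hr.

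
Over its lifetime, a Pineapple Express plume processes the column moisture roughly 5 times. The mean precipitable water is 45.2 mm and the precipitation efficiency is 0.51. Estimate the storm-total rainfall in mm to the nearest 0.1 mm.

rainfall ≈ 115.3 mm

Each cycle deposits ε × PW = 0.51 × 45.2 = 23.052 mm.
Over 5 cycles: 5 × 23.052 = 115.3 mm.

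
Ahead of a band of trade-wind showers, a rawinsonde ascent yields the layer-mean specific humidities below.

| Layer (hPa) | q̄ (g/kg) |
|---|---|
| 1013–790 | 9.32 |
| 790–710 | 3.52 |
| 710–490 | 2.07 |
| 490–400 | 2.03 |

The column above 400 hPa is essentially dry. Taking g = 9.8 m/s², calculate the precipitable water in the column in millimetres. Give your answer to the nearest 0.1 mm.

Precipitable water is the column-integrated vapour mass per unit area: PW = (1/g) Σ q̄ Δp, with q in kg/kg and Δp in Pa (1 kg/m² of water = 1 mm).
Layer 1013–790 hPa: Δp = 223 hPa = 22300 Pa, q̄ = 0.00932 kg/kg → 0.00932 × 22300 / 9.8 = 21.21 mm
Layer 790–710 hPa: Δp = 80 hPa = 8000 Pa, q̄ = 0.00352 kg/kg → 0.00352 × 8000 / 9.8 = 2.87 mm
Layer 710–490 hPa: Δp = 220 hPa = 22000 Pa, q̄ = 0.00207 kg/kg → 0.00207 × 22000 / 9.8 = 4.65 mm
Layer 490–400 hPa: Δp = 90 hPa = 9000 Pa, q̄ = 0.00203 kg/kg → 0.00203 × 9000 / 9.8 = 1.86 mm
PW = 21.21 + 2.87 + 4.65 + 1.86 = 30.59 ≈ 30.6 mm.

PW ≈ 30.6 mm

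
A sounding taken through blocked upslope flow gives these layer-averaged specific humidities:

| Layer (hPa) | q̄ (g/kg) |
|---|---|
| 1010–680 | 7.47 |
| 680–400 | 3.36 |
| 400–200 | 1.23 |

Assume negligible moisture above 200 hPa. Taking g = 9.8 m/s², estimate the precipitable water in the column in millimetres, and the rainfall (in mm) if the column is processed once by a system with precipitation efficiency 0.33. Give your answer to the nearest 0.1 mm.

Precipitable water is the column-integrated vapour mass per unit area: PW = (1/g) Σ q̄ Δp, with q in kg/kg and Δp in Pa (1 kg/m² of water = 1 mm).
Layer 1010–680 hPa: Δp = 330 hPa = 33000 Pa, q̄ = 0.00747 kg/kg → 0.00747 × 33000 / 9.8 = 25.15 mm
Layer 680–400 hPa: Δp = 280 hPa = 28000 Pa, q̄ = 0.00336 kg/kg → 0.00336 × 28000 / 9.8 = 9.60 mm
Layer 400–200 hPa: Δp = 200 hPa = 20000 Pa, q̄ = 0.00123 kg/kg → 0.00123 × 20000 / 9.8 = 2.51 mm
PW = 25.15 + 9.60 + 2.51 = 37.26 ≈ 37.3 mm.
Rainfall = ε × PW = 0.33 × 37.3 = 12.3 mm.

PW ≈ 37.3 mm; rainfall ≈ 12.3 mm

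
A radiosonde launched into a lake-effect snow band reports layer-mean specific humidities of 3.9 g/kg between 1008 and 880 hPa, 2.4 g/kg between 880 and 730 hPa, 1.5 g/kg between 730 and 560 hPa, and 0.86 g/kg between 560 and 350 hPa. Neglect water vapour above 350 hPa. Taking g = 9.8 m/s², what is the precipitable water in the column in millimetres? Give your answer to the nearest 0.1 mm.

PW ≈ 13.2 mm

Precipitable water is the column-integrated vapour mass per unit area: PW = (1/g) Σ q̄ Δp, with q in kg/kg and Δp in Pa (1 kg/m² of water = 1 mm).
Layer 1008–880 hPa: Δp = 128 hPa = 12800 Pa, q̄ = 0.0039 kg/kg → 0.0039 × 12800 / 9.8 = 5.09 mm
Layer 880–730 hPa: Δp = 150 hPa = 15000 Pa, q̄ = 0.0024 kg/kg → 0.0024 × 15000 / 9.8 = 3.67 mm
Layer 730–560 hPa: Δp = 170 hPa = 17000 Pa, q̄ = 0.0015 kg/kg → 0.0015 × 17000 / 9.8 = 2.60 mm
Layer 560–350 hPa: Δp = 210 hPa = 21000 Pa, q̄ = 0.00086 kg/kg → 0.00086 × 21000 / 9.8 = 1.84 mm
PW = 5.09 + 3.67 + 2.60 + 1.84 = 13.20 ≈ 13.2 mm.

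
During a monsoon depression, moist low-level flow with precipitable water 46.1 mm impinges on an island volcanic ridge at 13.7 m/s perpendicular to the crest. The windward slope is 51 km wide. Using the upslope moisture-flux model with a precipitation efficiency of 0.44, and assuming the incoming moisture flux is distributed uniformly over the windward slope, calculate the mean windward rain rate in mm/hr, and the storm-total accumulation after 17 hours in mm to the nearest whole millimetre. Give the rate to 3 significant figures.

Incoming column moisture flux per unit ridge length: F = V × PW = 13.7 × 46.1 = 631.57 mm·m/s.
Spread over the 51 km slope with efficiency ε = 0.44: R = ε·F/W = 0.44 × 631.57 / 51000 m = 5.449e-03 mm/s.
R = 5.449e-03 × 3600 = 19.6 mm/hr.
Over 17 h: total = 19.6 × 17 = 333.2 ≈ 333 mm.

R ≈ 19.6 mm/hr; total ≈ 333 mm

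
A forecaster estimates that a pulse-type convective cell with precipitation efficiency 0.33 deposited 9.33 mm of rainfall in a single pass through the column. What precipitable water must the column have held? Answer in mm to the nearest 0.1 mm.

PW ≈ 28.3 mm

PW = rainfall / ε = 9.33 / 0.33 = 28.3 mm.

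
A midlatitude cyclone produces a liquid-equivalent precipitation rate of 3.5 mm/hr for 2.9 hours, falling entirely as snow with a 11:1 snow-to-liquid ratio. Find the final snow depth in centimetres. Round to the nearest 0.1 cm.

Liquid-equivalent depth = 3.5 × 2.9 = 10.15 mm.
Snow depth = 10.15 mm × 11 = 111.65 mm = 11.2 cm.

snow depth ≈ 11.2 cm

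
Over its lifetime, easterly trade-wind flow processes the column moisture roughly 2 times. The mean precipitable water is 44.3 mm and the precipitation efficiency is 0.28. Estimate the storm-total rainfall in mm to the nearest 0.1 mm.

Each cycle deposits ε × PW = 0.28 × 44.3 = 12.404 mm.
Over 2 cycles: 2 × 12.404 = 24.8 mm.

rainfall ≈ 24.8 mm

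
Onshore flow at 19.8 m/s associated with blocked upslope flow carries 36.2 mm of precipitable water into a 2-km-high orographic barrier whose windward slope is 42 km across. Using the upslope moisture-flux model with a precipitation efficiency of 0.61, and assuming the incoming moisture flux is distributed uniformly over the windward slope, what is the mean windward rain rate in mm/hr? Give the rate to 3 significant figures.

R ≈ 37.5 mm/hr

Incoming column moisture flux per unit ridge length: F = V × PW = 19.8 × 36.2 = 716.76 mm·m/s.
Spread over the 42 km slope with efficiency ε = 0.61: R = ε·F/W = 0.61 × 716.76 / 42000 m = 1.041e-02 mm/s.
R = 1.041e-02 × 3600 = 37.5 mm/hr.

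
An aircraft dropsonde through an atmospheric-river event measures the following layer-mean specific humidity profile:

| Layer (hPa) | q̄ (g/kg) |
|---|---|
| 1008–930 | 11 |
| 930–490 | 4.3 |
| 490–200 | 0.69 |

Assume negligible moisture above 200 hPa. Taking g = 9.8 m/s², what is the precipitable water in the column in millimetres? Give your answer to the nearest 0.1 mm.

Precipitable water is the column-integrated vapour mass per unit area: PW = (1/g) Σ q̄ Δp, with q in kg/kg and Δp in Pa (1 kg/m² of water = 1 mm).
Layer 1008–930 hPa: Δp = 78 hPa = 7800 Pa, q̄ = 0.011 kg/kg → 0.011 × 7800 / 9.8 = 8.76 mm
Layer 930–490 hPa: Δp = 440 hPa = 44000 Pa, q̄ = 0.0043 kg/kg → 0.0043 × 44000 / 9.8 = 19.31 mm
Layer 490–200 hPa: Δp = 290 hPa = 29000 Pa, q̄ = 0.00069 kg/kg → 0.00069 × 29000 / 9.8 = 2.04 mm
PW = 8.76 + 19.31 + 2.04 = 30.11 ≈ 30.1 mm.

PW ≈ 30.1 mm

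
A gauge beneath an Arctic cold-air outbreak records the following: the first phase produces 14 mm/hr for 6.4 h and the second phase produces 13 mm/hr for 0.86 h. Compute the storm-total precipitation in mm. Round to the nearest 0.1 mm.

total ≈ 100.8 mm

Total = Σ Rᵢ Δtᵢ = 14 × 6.4 + 13 × 0.86
      = 89.6 + 11.18 = 100.8 mm.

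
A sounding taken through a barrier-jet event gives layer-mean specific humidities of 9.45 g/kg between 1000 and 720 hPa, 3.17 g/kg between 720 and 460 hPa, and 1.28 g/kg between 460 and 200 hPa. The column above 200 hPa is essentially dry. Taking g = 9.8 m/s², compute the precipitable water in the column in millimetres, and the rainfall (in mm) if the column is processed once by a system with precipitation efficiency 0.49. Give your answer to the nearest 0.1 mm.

PW ≈ 38.8 mm; rainfall ≈ 19.0 mm

Precipitable water is the column-integrated vapour mass per unit area: PW = (1/g) Σ q̄ Δp, with q in kg/kg and Δp in Pa (1 kg/m² of water = 1 mm).
Layer 1000–720 hPa: Δp = 280 hPa = 28000 Pa, q̄ = 0.00945 kg/kg → 0.00945 × 28000 / 9.8 = 27.00 mm
Layer 720–460 hPa: Δp = 260 hPa = 26000 Pa, q̄ = 0.00317 kg/kg → 0.00317 × 26000 / 9.8 = 8.41 mm
Layer 460–200 hPa: Δp = 260 hPa = 26000 Pa, q̄ = 0.00128 kg/kg → 0.00128 × 26000 / 9.8 = 3.40 mm
PW = 27.00 + 8.41 + 3.40 = 38.81 ≈ 38.8 mm.
Rainfall = ε × PW = 0.49 × 38.8 = 19.0 mm.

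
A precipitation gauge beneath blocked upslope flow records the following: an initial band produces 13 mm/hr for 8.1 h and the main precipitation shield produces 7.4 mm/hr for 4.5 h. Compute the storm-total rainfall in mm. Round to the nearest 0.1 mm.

Total = Σ Rᵢ Δtᵢ = 13 × 8.1 + 7.4 × 4.5
      = 105.3 + 33.3 = 138.6 mm.

total ≈ 138.6 mm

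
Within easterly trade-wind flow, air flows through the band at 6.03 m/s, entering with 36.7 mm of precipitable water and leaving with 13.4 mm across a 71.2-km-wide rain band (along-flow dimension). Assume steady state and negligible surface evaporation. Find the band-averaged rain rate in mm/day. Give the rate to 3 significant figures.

Column moisture flux per unit crosswind length is F = V × PW.
Inflow: F_in = 6.03 × 36.7 = 221.301 mm·m/s
Outflow: F_out = 6.03 × 13.4 = 80.802 mm·m/s
Steady-state rate R = (F_in − F_out)/L = (221.301 − 80.802) / 71200 m = 1.973e-03 mm/s.
R = 1.973e-03 × 3600 × 24 = 170 mm/day.

R ≈ 170 mm/day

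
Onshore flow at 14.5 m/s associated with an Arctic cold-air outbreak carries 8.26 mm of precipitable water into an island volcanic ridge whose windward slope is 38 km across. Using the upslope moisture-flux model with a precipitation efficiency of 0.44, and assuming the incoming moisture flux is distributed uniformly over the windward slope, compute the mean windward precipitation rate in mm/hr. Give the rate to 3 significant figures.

R ≈ 4.99 mm/hr

Incoming column moisture flux per unit ridge length: F = V × PW = 14.5 × 8.26 = 119.77 mm·m/s.
Spread over the 38 km slope with efficiency ε = 0.44: R = ε·F/W = 0.44 × 119.77 / 38000 m = 1.387e-03 mm/s.
R = 1.387e-03 × 3600 = 4.99 mm/hr.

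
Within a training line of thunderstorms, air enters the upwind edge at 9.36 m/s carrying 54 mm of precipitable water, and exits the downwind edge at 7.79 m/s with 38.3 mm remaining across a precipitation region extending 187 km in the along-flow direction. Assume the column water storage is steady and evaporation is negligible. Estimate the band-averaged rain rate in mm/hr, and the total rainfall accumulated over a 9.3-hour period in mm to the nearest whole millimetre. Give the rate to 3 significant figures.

R ≈ 3.99 mm/hr; total ≈ 37 mm

Column moisture flux per unit crosswind length is F = V × PW.
Inflow: F_in = 9.36 × 54 = 505.44 mm·m/s
Outflow: F_out = 7.79 × 38.3 = 298.357 mm·m/s
Steady-state rate R = (F_in − F_out)/L = (505.44 − 298.357) / 187000 m = 1.107e-03 mm/s.
R = 1.107e-03 × 3600 = 3.99 mm/hr.
Over 9.3 h: total = 3.99 × 9.3 = 37.107 ≈ 37 mm.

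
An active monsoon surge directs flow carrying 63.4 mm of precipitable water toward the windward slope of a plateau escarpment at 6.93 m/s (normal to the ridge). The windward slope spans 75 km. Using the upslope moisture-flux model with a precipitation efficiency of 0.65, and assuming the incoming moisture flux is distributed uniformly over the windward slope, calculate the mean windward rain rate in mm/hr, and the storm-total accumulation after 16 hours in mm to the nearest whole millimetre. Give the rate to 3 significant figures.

R ≈ 13.7 mm/hr; total ≈ 219 mm

Incoming column moisture flux per unit ridge length: F = V × PW = 6.93 × 63.4 = 439.362 mm·m/s.
Spread over the 75 km slope with efficiency ε = 0.65: R = ε·F/W = 0.65 × 439.362 / 75000 m = 3.808e-03 mm/s.
R = 3.808e-03 × 3600 = 13.7 mm/hr.
Over 16 h: total = 13.7 × 16 = 219.2 ≈ 219 mm.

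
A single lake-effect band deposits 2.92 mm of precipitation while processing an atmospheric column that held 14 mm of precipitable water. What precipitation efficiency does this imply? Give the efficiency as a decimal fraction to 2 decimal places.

ε = precipitation / PW = 2.92 / 14 = 0.21.

ε ≈ 0.21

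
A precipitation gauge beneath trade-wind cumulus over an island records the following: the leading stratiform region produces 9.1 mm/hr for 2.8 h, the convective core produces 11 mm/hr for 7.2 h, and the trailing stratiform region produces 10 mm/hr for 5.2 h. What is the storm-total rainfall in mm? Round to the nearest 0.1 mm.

total ≈ 156.7 mm

Total = Σ Rᵢ Δtᵢ = 9.1 × 2.8 + 11 × 7.2 + 10 × 5.2
      = 25.48 + 79.2 + 52 = 156.7 mm.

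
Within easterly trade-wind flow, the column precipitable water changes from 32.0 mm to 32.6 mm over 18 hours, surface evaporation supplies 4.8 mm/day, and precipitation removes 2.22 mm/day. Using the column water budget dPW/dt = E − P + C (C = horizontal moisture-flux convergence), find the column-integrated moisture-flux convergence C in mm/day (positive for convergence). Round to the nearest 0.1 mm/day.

dPW/dt = (32.6 − 32.0) mm / (18/24 day) = +0.800 mm/day.
C = dPW/dt − E + P = (+0.800) − 4.8 + 2.22 = -1.8 mm/day.

C ≈ -1.8 mm/day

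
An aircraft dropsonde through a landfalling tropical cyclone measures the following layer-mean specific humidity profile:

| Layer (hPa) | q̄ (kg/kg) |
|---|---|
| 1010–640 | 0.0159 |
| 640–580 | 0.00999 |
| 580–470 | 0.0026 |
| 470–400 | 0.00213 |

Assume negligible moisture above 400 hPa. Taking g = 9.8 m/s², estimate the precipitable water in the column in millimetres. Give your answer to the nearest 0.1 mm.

PW ≈ 70.6 mm

Precipitable water is the column-integrated vapour mass per unit area: PW = (1/g) Σ q̄ Δp, with q in kg/kg and Δp in Pa (1 kg/m² of water = 1 mm).
Layer 1010–640 hPa: Δp = 370 hPa = 37000 Pa, q̄ = 0.0159 kg/kg → 0.0159 × 37000 / 9.8 = 60.03 mm
Layer 640–580 hPa: Δp = 60 hPa = 6000 Pa, q̄ = 0.00999 kg/kg → 0.00999 × 6000 / 9.8 = 6.12 mm
Layer 580–470 hPa: Δp = 110 hPa = 11000 Pa, q̄ = 0.0026 kg/kg → 0.0026 × 11000 / 9.8 = 2.92 mm
Layer 470–400 hPa: Δp = 70 hPa = 7000 Pa, q̄ = 0.00213 kg/kg → 0.00213 × 7000 / 9.8 = 1.52 mm
PW = 60.03 + 6.12 + 2.92 + 1.52 = 70.59 ≈ 70.6 mm.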